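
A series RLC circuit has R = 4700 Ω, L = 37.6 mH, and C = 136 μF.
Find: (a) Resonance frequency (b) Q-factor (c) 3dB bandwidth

Step 1 — Resonance: ω₀ = 1/√(LC) = 1/√(0.0376·0.000136) = 442.2 rad/s.
Step 2 — f₀ = ω₀/(2π) = 70.38 Hz.
Step 3 — Series Q: Q = ω₀L/R = 442.2·0.0376/4700 = 0.003538.
Step 4 — Bandwidth: Δω = ω₀/Q = 1.25e+05 rad/s; BW = Δω/(2π) = 1.989e+04 Hz.

(a) f₀ = 70.38 Hz  (b) Q = 0.003538  (c) BW = 1.989e+04 Hz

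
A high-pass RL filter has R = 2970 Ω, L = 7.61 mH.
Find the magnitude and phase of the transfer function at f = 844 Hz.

Step 1 — Angular frequency: ω = 2π·844 = 5303 rad/s.
Step 2 — Transfer function: H(jω) = jωL/(R + jωL).
Step 3 — Numerator jωL = j·40.36; denominator R + jωL = 2970 + j40.36.
Step 4 — H = 0.0001846 + j0.01359.
Step 5 — Magnitude: |H| = 0.01359 (-37.3 dB); phase: φ = 89.2°.

|H| = 0.01359 (-37.3 dB), φ = 89.2°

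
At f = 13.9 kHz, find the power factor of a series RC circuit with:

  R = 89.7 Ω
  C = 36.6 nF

Step 1 — Angular frequency: ω = 2π·f = 2π·1.39e+04 = 8.734e+04 rad/s.
Step 2 — Component impedances:
  R: Z = R = 89.7 Ω
  C: Z = 1/(jωC) = -j/(ω·C) = 0 - j312.8 Ω
Step 3 — Series combination: Z_total = R + C = 89.7 - j312.8 Ω = 325.4∠-74.0° Ω.
Step 4 — Power factor: PF = cos(φ) = Re(Z)/|Z| = 89.7/325.45 = 0.2756.
Step 5 — Type: Im(Z) = -312.8 ⇒ leading (phase φ = -74.0°).

PF = 0.2756 (leading, φ = -74.0°)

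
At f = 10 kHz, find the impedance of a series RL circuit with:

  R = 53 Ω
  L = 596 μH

Step 1 — Angular frequency: ω = 2π·f = 2π·1e+04 = 6.283e+04 rad/s.
Step 2 — Component impedances:
  R: Z = R = 53 Ω
  L: Z = jωL = j·6.283e+04·0.000596 = 0 + j37.45 Ω
Step 3 — Series combination: Z_total = R + L = 53 + j37.45 Ω = 64.89∠35.2° Ω.

Z = 53 + j37.45 Ω = 64.89∠35.2° Ω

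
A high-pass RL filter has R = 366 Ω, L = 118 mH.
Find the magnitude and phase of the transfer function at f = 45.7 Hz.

Step 1 — Angular frequency: ω = 2π·45.7 = 287.1 rad/s.
Step 2 — Transfer function: H(jω) = jωL/(R + jωL).
Step 3 — Numerator jωL = j·33.88; denominator R + jωL = 366 + j33.88.
Step 4 — H = 0.008497 + j0.09179.
Step 5 — Magnitude: |H| = 0.09218 (-20.7 dB); phase: φ = 84.7°.

|H| = 0.09218 (-20.7 dB), φ = 84.7°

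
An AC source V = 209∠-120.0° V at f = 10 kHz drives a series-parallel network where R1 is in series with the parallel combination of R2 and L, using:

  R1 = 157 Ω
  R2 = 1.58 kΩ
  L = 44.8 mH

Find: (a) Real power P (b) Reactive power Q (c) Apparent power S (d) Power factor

Step 1 — Angular frequency: ω = 2π·f = 2π·1e+04 = 6.283e+04 rad/s.
Step 2 — Component impedances:
  R1: Z = R = 157 Ω
  R2: Z = R = 1580 Ω
  L: Z = jωL = j·6.283e+04·0.0448 = 0 + j2815 Ω
Step 3 — Parallel branch: R2 || L = 1/(1/R2 + 1/L) = 1201 + j674.4 Ω.
Step 4 — Series with R1: Z_total = R1 + (R2 || L) = 1358 + j674.4 Ω = 1517∠26.4° Ω.
Step 5 — Source phasor: V = 209∠-120.0° V = -104.5 - j181 V.
Step 6 — Current: I = V / Z = -0.1148 - j0.07626 A = 0.1378∠-146.4° A.
Step 7 — Complex power: S = V·I* = 25.8 + j12.81 VA.
Step 8 — Real power: P = Re(S) = 25.8 W.
Step 9 — Reactive power: Q = Im(S) = 12.81 VAR.
Step 10 — Apparent power: |S| = 28.8 VA.
Step 11 — Power factor: PF = P/|S| = 0.8957 (lagging).

(a) P = 25.8 W  (b) Q = 12.81 VAR  (c) S = 28.8 VA  (d) PF = 0.8957 (lagging)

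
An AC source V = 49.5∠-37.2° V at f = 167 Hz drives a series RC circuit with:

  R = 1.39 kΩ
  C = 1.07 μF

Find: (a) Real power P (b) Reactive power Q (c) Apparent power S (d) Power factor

Step 1 — Angular frequency: ω = 2π·f = 2π·167 = 1049 rad/s.
Step 2 — Component impedances:
  R: Z = R = 1390 Ω
  C: Z = 1/(jωC) = -j/(ω·C) = 0 - j890.7 Ω
Step 3 — Series combination: Z_total = R + C = 1390 - j890.7 Ω = 1651∠-32.7° Ω.
Step 4 — Source phasor: V = 49.5∠-37.2° V = 39.43 - j29.93 V.
Step 5 — Current: I = V / Z = 0.02989 - j0.002378 A = 0.02998∠-4.5° A.
Step 6 — Complex power: S = V·I* = 1.25 - j0.8008 VA.
Step 7 — Real power: P = Re(S) = 1.25 W.
Step 8 — Reactive power: Q = Im(S) = -0.8008 VAR.
Step 9 — Apparent power: |S| = 1.484 VA.
Step 10 — Power factor: PF = P/|S| = 0.842 (leading).

(a) P = 1.25 W  (b) Q = -0.8008 VAR  (c) S = 1.484 VA  (d) PF = 0.842 (leading)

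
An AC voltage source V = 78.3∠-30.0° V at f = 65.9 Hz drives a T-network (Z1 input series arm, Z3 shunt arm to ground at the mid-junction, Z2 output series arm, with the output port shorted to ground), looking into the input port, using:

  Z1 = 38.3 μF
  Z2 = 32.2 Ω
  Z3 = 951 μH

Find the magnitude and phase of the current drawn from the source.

Step 1 — Angular frequency: ω = 2π·f = 2π·65.9 = 414.1 rad/s.
Step 2 — Component impedances:
  Z1: Z = 1/(jωC) = -j/(ω·C) = 0 - j63.06 Ω
  Z2: Z = R = 32.2 Ω
  Z3: Z = jωL = j·414.1·0.000951 = 0 + j0.3938 Ω
Step 3 — With the output port shorted to ground, the output series arm Z2 runs from the junction to ground; the shunt arm Z3 also runs from the junction to ground. They appear in parallel: Z3 || Z2 = 0.004815 + j0.3937 Ω.
Step 4 — Series with input arm Z1: Z_in = Z1 + (Z3 || Z2) = 0.004815 - j62.66 Ω = 62.66∠-90.0° Ω.
Step 5 — Source phasor: V = 78.3∠-30.0° V = 67.81 - j39.15 V.
Step 6 — Ohm's law: I = V / Z_total = (67.81 - j39.15) / (0.004815 - j62.66) = 0.6248 + j1.082 A.
Step 7 — Convert to polar: |I| = 1.25 A, ∠I = 60.0°.

I = 1.25∠60.0° A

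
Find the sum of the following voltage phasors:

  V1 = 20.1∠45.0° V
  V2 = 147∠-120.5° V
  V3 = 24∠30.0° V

Step 1 — Convert each phasor to rectangular form:
  V1 = 20.1·(cos(45.0°) + j·sin(45.0°)) = 14.21 + j14.21 V
  V2 = 147·(cos(-120.5°) + j·sin(-120.5°)) = -74.61 - j126.7 V
  V3 = 24·(cos(30.0°) + j·sin(30.0°)) = 20.78 + j12 V
Step 2 — Sum components: V_total = -39.61 - j100.4 V.
Step 3 — Convert to polar: |V_total| = 108 V, ∠V_total = -111.5°.

V_total = 108∠-111.5° V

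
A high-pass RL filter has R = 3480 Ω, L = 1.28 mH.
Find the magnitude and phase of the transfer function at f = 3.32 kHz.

Step 1 — Angular frequency: ω = 2π·3320 = 2.086e+04 rad/s.
Step 2 — Transfer function: H(jω) = jωL/(R + jωL).
Step 3 — Numerator jωL = j·26.7; denominator R + jωL = 3480 + j26.7.
Step 4 — H = 5.887e-05 + j0.007672.
Step 5 — Magnitude: |H| = 0.007672 (-42.3 dB); phase: φ = 89.6°.

|H| = 0.007672 (-42.3 dB), φ = 89.6°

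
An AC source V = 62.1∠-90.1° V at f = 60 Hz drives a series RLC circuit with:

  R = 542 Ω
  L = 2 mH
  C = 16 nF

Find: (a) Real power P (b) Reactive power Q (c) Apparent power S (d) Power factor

Step 1 — Angular frequency: ω = 2π·f = 2π·60 = 377 rad/s.
Step 2 — Component impedances:
  R: Z = R = 542 Ω
  L: Z = jωL = j·377·0.002 = 0 + j0.754 Ω
  C: Z = 1/(jωC) = -j/(ω·C) = 0 - j1.658e+05 Ω
Step 3 — Series combination: Z_total = R + L + C = 542 - j1.658e+05 Ω = 1.658e+05∠-89.8° Ω.
Step 4 — Source phasor: V = 62.1∠-90.1° V = -0.1084 - j62.1 V.
Step 5 — Current: I = V / Z = 0.0003746 - j1.878e-06 A = 0.0003746∠-0.3° A.
Step 6 — Complex power: S = V·I* = 7.605e-05 - j0.02326 VA.
Step 7 — Real power: P = Re(S) = 7.605e-05 W.
Step 8 — Reactive power: Q = Im(S) = -0.02326 VAR.
Step 9 — Apparent power: |S| = 0.02326 VA.
Step 10 — Power factor: PF = P/|S| = 0.003269 (leading).

(a) P = 7.605e-05 W  (b) Q = -0.02326 VAR  (c) S = 0.02326 VA  (d) PF = 0.003269 (leading)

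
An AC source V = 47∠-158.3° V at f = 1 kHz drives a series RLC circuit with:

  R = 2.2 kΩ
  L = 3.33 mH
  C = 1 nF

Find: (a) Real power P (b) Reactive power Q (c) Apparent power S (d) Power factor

Step 1 — Angular frequency: ω = 2π·f = 2π·1000 = 6283 rad/s.
Step 2 — Component impedances:
  R: Z = R = 2200 Ω
  L: Z = jωL = j·6283·0.00333 = 0 + j20.92 Ω
  C: Z = 1/(jωC) = -j/(ω·C) = 0 - j1.592e+05 Ω
Step 3 — Series combination: Z_total = R + L + C = 2200 - j1.591e+05 Ω = 1.591e+05∠-89.2° Ω.
Step 4 — Source phasor: V = 47∠-158.3° V = -43.67 - j17.38 V.
Step 5 — Current: I = V / Z = 0.0001054 - j0.0002759 A = 0.0002953∠-69.1° A.
Step 6 — Complex power: S = V·I* = 0.0001919 - j0.01388 VA.
Step 7 — Real power: P = Re(S) = 0.0001919 W.
Step 8 — Reactive power: Q = Im(S) = -0.01388 VAR.
Step 9 — Apparent power: |S| = 0.01388 VA.
Step 10 — Power factor: PF = P/|S| = 0.01382 (leading).

(a) P = 0.0001919 W  (b) Q = -0.01388 VAR  (c) S = 0.01388 VA  (d) PF = 0.01382 (leading)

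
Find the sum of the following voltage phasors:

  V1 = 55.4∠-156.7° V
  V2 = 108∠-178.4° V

Step 1 — Convert each phasor to rectangular form:
  V1 = 55.4·(cos(-156.7°) + j·sin(-156.7°)) = -50.88 - j21.91 V
  V2 = 108·(cos(-178.4°) + j·sin(-178.4°)) = -108 - j3.016 V
Step 2 — Sum components: V_total = -158.8 - j24.93 V.
Step 3 — Convert to polar: |V_total| = 160.8 V, ∠V_total = -171.1°.

V_total = 160.8∠-171.1° V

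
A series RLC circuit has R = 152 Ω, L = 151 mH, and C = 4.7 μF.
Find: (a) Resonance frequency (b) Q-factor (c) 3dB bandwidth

Step 1 — Resonance condition Im(Z)=0 gives ω₀ = 1/√(LC).
Step 2 — ω₀ = 1/√(0.151·4.7e-06) = 1187 rad/s.
Step 3 — f₀ = ω₀/(2π) = 188.9 Hz.
Step 4 — Series Q: Q = ω₀L/R = 1187·0.151/152 = 1.179.
Step 5 — 3dB bandwidth: Δω = ω₀/Q = 1007 rad/s; BW = Δω/(2π) = 160.2 Hz.

(a) f₀ = 188.9 Hz  (b) Q = 1.179  (c) BW = 160.2 Hz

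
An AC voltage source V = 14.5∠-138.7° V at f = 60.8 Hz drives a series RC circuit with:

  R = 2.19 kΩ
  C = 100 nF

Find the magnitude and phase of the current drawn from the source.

Step 1 — Angular frequency: ω = 2π·f = 2π·60.8 = 382 rad/s.
Step 2 — Component impedances:
  R: Z = R = 2190 Ω
  C: Z = 1/(jωC) = -j/(ω·C) = 0 - j2.618e+04 Ω
Step 3 — Series combination: Z_total = R + C = 2190 - j2.618e+04 Ω = 2.627e+04∠-85.2° Ω.
Step 4 — Source phasor: V = 14.5∠-138.7° V = -10.89 - j9.57 V.
Step 5 — Ohm's law: I = V / Z_total = (-10.89 - j9.57) / (2190 - j2.618e+04) = 0.0003285 - j0.0004436 A.
Step 6 — Convert to polar: |I| = 0.000552 A, ∠I = -53.5°.

I = 0.000552∠-53.5° A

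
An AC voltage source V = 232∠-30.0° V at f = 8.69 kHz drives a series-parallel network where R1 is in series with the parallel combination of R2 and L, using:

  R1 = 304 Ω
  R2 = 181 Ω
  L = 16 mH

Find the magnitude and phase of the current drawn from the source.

Step 1 — Angular frequency: ω = 2π·f = 2π·8690 = 5.46e+04 rad/s.
Step 2 — Component impedances:
  R1: Z = R = 304 Ω
  R2: Z = R = 181 Ω
  L: Z = jωL = j·5.46e+04·0.016 = 0 + j873.6 Ω
Step 3 — Parallel branch: R2 || L = 1/(1/R2 + 1/L) = 173.6 + j35.96 Ω.
Step 4 — Series with R1: Z_total = R1 + (R2 || L) = 477.6 + j35.96 Ω = 478.9∠4.3° Ω.
Step 5 — Source phasor: V = 232∠-30.0° V = 200.9 - j116 V.
Step 6 — Ohm's law: I = V / Z_total = (200.9 - j116) / (477.6 + j35.96) = 0.4002 - j0.273 A.
Step 7 — Convert to polar: |I| = 0.4844 A, ∠I = -34.3°.

I = 0.4844∠-34.3° A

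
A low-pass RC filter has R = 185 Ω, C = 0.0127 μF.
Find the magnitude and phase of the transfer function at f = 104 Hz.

Step 1 — Angular frequency: ω = 2π·104 = 653.5 rad/s.
Step 2 — Transfer function: H(jω) = 1/(1 + jωRC).
Step 3 — Denominator: 1 + jωRC = 1 + j·653.5·185·1.27e-08 = 1 + j0.001535.
Step 4 — H = 1 - j0.001535.
Step 5 — Magnitude: |H| = 1 (-0.0 dB); phase: φ = -0.1°.

|H| = 1 (-0.0 dB), φ = -0.1°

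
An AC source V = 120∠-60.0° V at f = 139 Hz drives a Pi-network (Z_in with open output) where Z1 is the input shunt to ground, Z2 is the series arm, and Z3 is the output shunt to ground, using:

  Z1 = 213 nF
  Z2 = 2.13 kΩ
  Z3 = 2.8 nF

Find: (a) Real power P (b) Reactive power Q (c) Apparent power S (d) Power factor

Step 1 — Angular frequency: ω = 2π·f = 2π·139 = 873.4 rad/s.
Step 2 — Component impedances:
  Z1: Z = 1/(jωC) = -j/(ω·C) = 0 - j5376 Ω
  Z2: Z = R = 2130 Ω
  Z3: Z = 1/(jωC) = -j/(ω·C) = 0 - j4.089e+05 Ω
Step 3 — With open output, the series arm Z2 and the output shunt Z3 appear in series to ground: Z2 + Z3 = 2130 - j4.089e+05 Ω.
Step 4 — Parallel with input shunt Z1: Z_in = Z1 || (Z2 + Z3) = 0.3586 - j5306 Ω = 5306∠-90.0° Ω.
Step 5 — Source phasor: V = 120∠-60.0° V = 60 - j103.9 V.
Step 6 — Current: I = V / Z = 0.01959 + j0.01131 A = 0.02262∠30.0° A.
Step 7 — Complex power: S = V·I* = 0.0001834 - j2.714 VA.
Step 8 — Real power: P = Re(S) = 0.0001834 W.
Step 9 — Reactive power: Q = Im(S) = -2.714 VAR.
Step 10 — Apparent power: |S| = 2.714 VA.
Step 11 — Power factor: PF = P/|S| = 6.758e-05 (leading).

(a) P = 0.0001834 W  (b) Q = -2.714 VAR  (c) S = 2.714 VA  (d) PF = 6.758e-05 (leading)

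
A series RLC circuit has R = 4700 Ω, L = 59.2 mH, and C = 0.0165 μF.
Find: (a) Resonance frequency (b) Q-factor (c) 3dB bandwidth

Step 1 — Resonance: ω₀ = 1/√(LC) = 1/√(0.0592·1.65e-08) = 3.2e+04 rad/s.
Step 2 — f₀ = ω₀/(2π) = 5092 Hz.
Step 3 — Series Q: Q = ω₀L/R = 3.2e+04·0.0592/4700 = 0.403.
Step 4 — Bandwidth: Δω = ω₀/Q = 7.939e+04 rad/s; BW = Δω/(2π) = 1.264e+04 Hz.

(a) f₀ = 5092 Hz  (b) Q = 0.403  (c) BW = 1.264e+04 Hz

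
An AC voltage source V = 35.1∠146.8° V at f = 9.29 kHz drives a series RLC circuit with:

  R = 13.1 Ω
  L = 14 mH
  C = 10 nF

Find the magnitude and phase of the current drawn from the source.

Step 1 — Angular frequency: ω = 2π·f = 2π·9290 = 5.837e+04 rad/s.
Step 2 — Component impedances:
  R: Z = R = 13.1 Ω
  L: Z = jωL = j·5.837e+04·0.014 = 0 + j817.2 Ω
  C: Z = 1/(jωC) = -j/(ω·C) = 0 - j1713 Ω
Step 3 — Series combination: Z_total = R + L + C = 13.1 - j896 Ω = 896.1∠-89.2° Ω.
Step 4 — Source phasor: V = 35.1∠146.8° V = -29.37 + j19.22 V.
Step 5 — Ohm's law: I = V / Z_total = (-29.37 + j19.22) / (13.1 - j896) = -0.02193 - j0.03246 A.
Step 6 — Convert to polar: |I| = 0.03917 A, ∠I = -124.0°.

I = 0.03917∠-124.0° A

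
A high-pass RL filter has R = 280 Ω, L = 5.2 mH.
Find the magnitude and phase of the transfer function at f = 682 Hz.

Step 1 — Angular frequency: ω = 2π·682 = 4285 rad/s.
Step 2 — Transfer function: H(jω) = jωL/(R + jωL).
Step 3 — Numerator jωL = j·22.28; denominator R + jωL = 280 + j22.28.
Step 4 — H = 0.006293 + j0.07908.
Step 5 — Magnitude: |H| = 0.07933 (-22.0 dB); phase: φ = 85.4°.

|H| = 0.07933 (-22.0 dB), φ = 85.4°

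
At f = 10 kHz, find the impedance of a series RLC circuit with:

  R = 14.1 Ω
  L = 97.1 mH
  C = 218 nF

Step 1 — Angular frequency: ω = 2π·f = 2π·1e+04 = 6.283e+04 rad/s.
Step 2 — Component impedances:
  R: Z = R = 14.1 Ω
  L: Z = jωL = j·6.283e+04·0.0971 = 0 + j6101 Ω
  C: Z = 1/(jωC) = -j/(ω·C) = 0 - j73.01 Ω
Step 3 — Series combination: Z_total = R + L + C = 14.1 + j6028 Ω = 6028∠89.9° Ω.

Z = 14.1 + j6028 Ω = 6028∠89.9° Ω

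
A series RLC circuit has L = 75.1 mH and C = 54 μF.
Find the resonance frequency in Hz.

Step 1 — Resonance condition Im(Z)=0 gives ω₀ = 1/√(LC).
Step 2 — ω₀ = 1/√(0.0751·5.4e-05) = 496.6 rad/s.
Step 3 — f₀ = ω₀/(2π) = 79.03 Hz.

f₀ = 79.03 Hz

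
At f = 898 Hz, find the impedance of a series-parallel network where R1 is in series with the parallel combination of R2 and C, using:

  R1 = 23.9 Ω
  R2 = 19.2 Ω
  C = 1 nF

Step 1 — Angular frequency: ω = 2π·f = 2π·898 = 5642 rad/s.
Step 2 — Component impedances:
  R1: Z = R = 23.9 Ω
  R2: Z = R = 19.2 Ω
  C: Z = 1/(jωC) = -j/(ω·C) = 0 - j1.772e+05 Ω
Step 3 — Parallel branch: R2 || C = 1/(1/R2 + 1/C) = 19.2 - j0.00208 Ω.
Step 4 — Series with R1: Z_total = R1 + (R2 || C) = 43.1 - j0.00208 Ω = 43.1∠-0.0° Ω.

Z = 43.1 - j0.00208 Ω = 43.1∠-0.0° Ω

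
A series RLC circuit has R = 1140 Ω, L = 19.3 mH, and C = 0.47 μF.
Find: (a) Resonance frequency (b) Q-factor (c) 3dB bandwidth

Step 1 — Resonance: ω₀ = 1/√(LC) = 1/√(0.0193·4.7e-07) = 1.05e+04 rad/s.
Step 2 — f₀ = ω₀/(2π) = 1671 Hz.
Step 3 — Series Q: Q = ω₀L/R = 1.05e+04·0.0193/1140 = 0.1778.
Step 4 — Bandwidth: Δω = ω₀/Q = 5.907e+04 rad/s; BW = Δω/(2π) = 9401 Hz.

(a) f₀ = 1671 Hz  (b) Q = 0.1778  (c) BW = 9401 Hz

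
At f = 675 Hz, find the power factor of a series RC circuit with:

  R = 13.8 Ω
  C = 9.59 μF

Step 1 — Angular frequency: ω = 2π·f = 2π·675 = 4241 rad/s.
Step 2 — Component impedances:
  R: Z = R = 13.8 Ω
  C: Z = 1/(jωC) = -j/(ω·C) = 0 - j24.59 Ω
Step 3 — Series combination: Z_total = R + C = 13.8 - j24.59 Ω = 28.19∠-60.7° Ω.
Step 4 — Power factor: PF = cos(φ) = Re(Z)/|Z| = 13.8/28.19 = 0.4895.
Step 5 — Type: Im(Z) = -24.59 ⇒ leading (phase φ = -60.7°).

PF = 0.4895 (leading, φ = -60.7°)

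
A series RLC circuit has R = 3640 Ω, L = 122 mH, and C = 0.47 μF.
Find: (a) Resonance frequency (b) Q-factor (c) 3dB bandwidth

Step 1 — Resonance condition Im(Z)=0 gives ω₀ = 1/√(LC).
Step 2 — ω₀ = 1/√(0.122·4.7e-07) = 4176 rad/s.
Step 3 — f₀ = ω₀/(2π) = 664.6 Hz.
Step 4 — Series Q: Q = ω₀L/R = 4176·0.122/3640 = 0.14.
Step 5 — 3dB bandwidth: Δω = ω₀/Q = 2.984e+04 rad/s; BW = Δω/(2π) = 4749 Hz.

(a) f₀ = 664.6 Hz  (b) Q = 0.14  (c) BW = 4749 Hz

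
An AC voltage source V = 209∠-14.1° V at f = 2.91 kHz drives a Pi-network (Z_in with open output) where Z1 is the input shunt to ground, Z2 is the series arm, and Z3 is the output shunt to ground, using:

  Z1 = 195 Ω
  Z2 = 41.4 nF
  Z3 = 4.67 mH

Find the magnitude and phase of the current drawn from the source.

Step 1 — Angular frequency: ω = 2π·f = 2π·2910 = 1.828e+04 rad/s.
Step 2 — Component impedances:
  Z1: Z = R = 195 Ω
  Z2: Z = 1/(jωC) = -j/(ω·C) = 0 - j1321 Ω
  Z3: Z = jωL = j·1.828e+04·0.00467 = 0 + j85.39 Ω
Step 3 — With open output, the series arm Z2 and the output shunt Z3 appear in series to ground: Z2 + Z3 = 0 - j1236 Ω.
Step 4 — Parallel with input shunt Z1: Z_in = Z1 || (Z2 + Z3) = 190.3 - j30.02 Ω = 192.6∠-9.0° Ω.
Step 5 — Source phasor: V = 209∠-14.1° V = 202.7 - j50.92 V.
Step 6 — Ohm's law: I = V / Z_total = (202.7 - j50.92) / (190.3 - j30.02) = 1.081 - j0.09706 A.
Step 7 — Convert to polar: |I| = 1.085 A, ∠I = -5.1°.

I = 1.085∠-5.1° A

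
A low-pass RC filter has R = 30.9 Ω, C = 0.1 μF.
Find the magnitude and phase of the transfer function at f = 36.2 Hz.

Step 1 — Angular frequency: ω = 2π·36.2 = 227.5 rad/s.
Step 2 — Transfer function: H(jω) = 1/(1 + jωRC).
Step 3 — Denominator: 1 + jωRC = 1 + j·227.5·30.9·1e-07 = 1 + j0.0007028.
Step 4 — H = 1 - j0.0007028.
Step 5 — Magnitude: |H| = 1 (-0.0 dB); phase: φ = -0.0°.

|H| = 1 (-0.0 dB), φ = -0.0°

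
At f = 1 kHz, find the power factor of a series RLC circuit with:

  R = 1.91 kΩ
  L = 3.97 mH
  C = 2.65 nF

Step 1 — Angular frequency: ω = 2π·f = 2π·1000 = 6283 rad/s.
Step 2 — Component impedances:
  R: Z = R = 1910 Ω
  L: Z = jωL = j·6283·0.00397 = 0 + j24.94 Ω
  C: Z = 1/(jωC) = -j/(ω·C) = 0 - j6.006e+04 Ω
Step 3 — Series combination: Z_total = R + L + C = 1910 - j6.003e+04 Ω = 6.006e+04∠-88.2° Ω.
Step 4 — Power factor: PF = cos(φ) = Re(Z)/|Z| = 1910/6.006e+04 = 0.0318.
Step 5 — Type: Im(Z) = -6.003e+04 ⇒ leading (phase φ = -88.2°).

PF = 0.0318 (leading, φ = -88.2°)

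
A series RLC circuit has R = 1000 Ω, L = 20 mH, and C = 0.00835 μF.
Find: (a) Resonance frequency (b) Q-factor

Step 1 — Resonance condition Im(Z)=0 gives ω₀ = 1/√(LC).
Step 2 — ω₀ = 1/√(0.02·8.35e-09) = 7.738e+04 rad/s.
Step 3 — f₀ = ω₀/(2π) = 1.232e+04 Hz.
Step 4 — Series Q: Q = ω₀L/R = 7.738e+04·0.02/1000 = 1.548.

(a) f₀ = 1.232e+04 Hz  (b) Q = 1.548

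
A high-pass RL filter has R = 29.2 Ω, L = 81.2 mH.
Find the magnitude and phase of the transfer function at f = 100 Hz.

Step 1 — Angular frequency: ω = 2π·100 = 628.3 rad/s.
Step 2 — Transfer function: H(jω) = jωL/(R + jωL).
Step 3 — Numerator jωL = j·51.02; denominator R + jωL = 29.2 + j51.02.
Step 4 — H = 0.7533 + j0.4311.
Step 5 — Magnitude: |H| = 0.8679 (-1.2 dB); phase: φ = 29.8°.

|H| = 0.8679 (-1.2 dB), φ = 29.8°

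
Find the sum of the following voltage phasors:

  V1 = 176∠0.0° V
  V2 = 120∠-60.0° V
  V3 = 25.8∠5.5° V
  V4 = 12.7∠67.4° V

Step 1 — Convert each phasor to rectangular form:
  V1 = 176·(cos(0.0°) + j·sin(0.0°)) = 176 V
  V2 = 120·(cos(-60.0°) + j·sin(-60.0°)) = 60 - j103.9 V
  V3 = 25.8·(cos(5.5°) + j·sin(5.5°)) = 25.68 + j2.473 V
  V4 = 12.7·(cos(67.4°) + j·sin(67.4°)) = 4.881 + j11.72 V
Step 2 — Sum components: V_total = 266.6 - j89.73 V.
Step 3 — Convert to polar: |V_total| = 281.3 V, ∠V_total = -18.6°.

V_total = 281.3∠-18.6° V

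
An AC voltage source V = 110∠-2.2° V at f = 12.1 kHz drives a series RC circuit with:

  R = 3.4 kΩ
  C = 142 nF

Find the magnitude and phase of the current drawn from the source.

Step 1 — Angular frequency: ω = 2π·f = 2π·1.21e+04 = 7.603e+04 rad/s.
Step 2 — Component impedances:
  R: Z = R = 3400 Ω
  C: Z = 1/(jωC) = -j/(ω·C) = 0 - j92.63 Ω
Step 3 — Series combination: Z_total = R + C = 3400 - j92.63 Ω = 3401∠-1.6° Ω.
Step 4 — Source phasor: V = 110∠-2.2° V = 109.9 - j4.223 V.
Step 5 — Ohm's law: I = V / Z_total = (109.9 - j4.223) / (3400 - j92.63) = 0.03234 - j0.0003609 A.
Step 6 — Convert to polar: |I| = 0.03234 A, ∠I = -0.6°.

I = 0.03234∠-0.6° A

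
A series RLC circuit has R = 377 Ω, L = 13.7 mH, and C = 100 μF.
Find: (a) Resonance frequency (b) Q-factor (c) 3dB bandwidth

Step 1 — Resonance: ω₀ = 1/√(LC) = 1/√(0.0137·0.0001) = 854.4 rad/s.
Step 2 — f₀ = ω₀/(2π) = 136 Hz.
Step 3 — Series Q: Q = ω₀L/R = 854.4·0.0137/377 = 0.03105.
Step 4 — Bandwidth: Δω = ω₀/Q = 2.752e+04 rad/s; BW = Δω/(2π) = 4380 Hz.

(a) f₀ = 136 Hz  (b) Q = 0.03105  (c) BW = 4380 Hz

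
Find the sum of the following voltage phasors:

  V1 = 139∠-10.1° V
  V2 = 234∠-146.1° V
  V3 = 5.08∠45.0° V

Step 1 — Convert each phasor to rectangular form:
  V1 = 139·(cos(-10.1°) + j·sin(-10.1°)) = 136.8 - j24.38 V
  V2 = 234·(cos(-146.1°) + j·sin(-146.1°)) = -194.2 - j130.5 V
  V3 = 5.08·(cos(45.0°) + j·sin(45.0°)) = 3.592 + j3.592 V
Step 2 — Sum components: V_total = -53.78 - j151.3 V.
Step 3 — Convert to polar: |V_total| = 160.6 V, ∠V_total = -109.6°.

V_total = 160.6∠-109.6° V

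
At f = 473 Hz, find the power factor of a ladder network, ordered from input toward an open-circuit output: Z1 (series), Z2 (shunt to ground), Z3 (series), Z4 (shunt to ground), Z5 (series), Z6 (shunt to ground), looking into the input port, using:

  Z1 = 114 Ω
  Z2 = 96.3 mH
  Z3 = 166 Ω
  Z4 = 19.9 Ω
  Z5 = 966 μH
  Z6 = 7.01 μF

Step 1 — Angular frequency: ω = 2π·f = 2π·473 = 2972 rad/s.
Step 2 — Component impedances:
  Z1: Z = R = 114 Ω
  Z2: Z = jωL = j·2972·0.0963 = 0 + j286.2 Ω
  Z3: Z = R = 166 Ω
  Z4: Z = R = 19.9 Ω
  Z5: Z = jωL = j·2972·0.000966 = 0 + j2.871 Ω
  Z6: Z = 1/(jωC) = -j/(ω·C) = 0 - j48 Ω
Step 3 — Ladder network (open output): work backward from the far end, alternating series and parallel combinations. Z_in = 248.6 + j80.66 Ω = 261.4∠18.0° Ω.
Step 4 — Power factor: PF = cos(φ) = Re(Z)/|Z| = 248.64/261.39 = 0.9512.
Step 5 — Type: Im(Z) = 80.66 ⇒ lagging (phase φ = 18.0°).

PF = 0.9512 (lagging, φ = 18.0°)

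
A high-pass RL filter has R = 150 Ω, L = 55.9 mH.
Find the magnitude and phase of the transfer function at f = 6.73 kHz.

Step 1 — Angular frequency: ω = 2π·6730 = 4.229e+04 rad/s.
Step 2 — Transfer function: H(jω) = jωL/(R + jωL).
Step 3 — Numerator jωL = j·2364; denominator R + jωL = 150 + j2364.
Step 4 — H = 0.996 + j0.0632.
Step 5 — Magnitude: |H| = 0.998 (-0.0 dB); phase: φ = 3.6°.

|H| = 0.998 (-0.0 dB), φ = 3.6°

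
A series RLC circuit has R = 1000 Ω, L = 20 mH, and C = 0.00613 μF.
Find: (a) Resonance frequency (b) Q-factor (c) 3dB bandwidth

Step 1 — Resonance: ω₀ = 1/√(LC) = 1/√(0.02·6.13e-09) = 9.031e+04 rad/s.
Step 2 — f₀ = ω₀/(2π) = 1.437e+04 Hz.
Step 3 — Series Q: Q = ω₀L/R = 9.031e+04·0.02/1000 = 1.806.
Step 4 — Bandwidth: Δω = ω₀/Q = 5e+04 rad/s; BW = Δω/(2π) = 7958 Hz.

(a) f₀ = 1.437e+04 Hz  (b) Q = 1.806  (c) BW = 7958 Hz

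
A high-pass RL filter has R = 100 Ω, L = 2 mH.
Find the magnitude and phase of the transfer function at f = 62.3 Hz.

Step 1 — Angular frequency: ω = 2π·62.3 = 391.4 rad/s.
Step 2 — Transfer function: H(jω) = jωL/(R + jωL).
Step 3 — Numerator jωL = j·0.7829; denominator R + jωL = 100 + j0.7829.
Step 4 — H = 6.129e-05 + j0.007828.
Step 5 — Magnitude: |H| = 0.007829 (-42.1 dB); phase: φ = 89.6°.

|H| = 0.007829 (-42.1 dB), φ = 89.6°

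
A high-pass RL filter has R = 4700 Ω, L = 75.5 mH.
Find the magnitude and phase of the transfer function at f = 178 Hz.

Step 1 — Angular frequency: ω = 2π·178 = 1118 rad/s.
Step 2 — Transfer function: H(jω) = jωL/(R + jωL).
Step 3 — Numerator jωL = j·84.44; denominator R + jωL = 4700 + j84.44.
Step 4 — H = 0.0003227 + j0.01796.
Step 5 — Magnitude: |H| = 0.01796 (-34.9 dB); phase: φ = 89.0°.

|H| = 0.01796 (-34.9 dB), φ = 89.0°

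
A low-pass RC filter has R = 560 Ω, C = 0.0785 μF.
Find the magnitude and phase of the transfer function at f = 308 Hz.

Step 1 — Angular frequency: ω = 2π·308 = 1935 rad/s.
Step 2 — Transfer function: H(jω) = 1/(1 + jωRC).
Step 3 — Denominator: 1 + jωRC = 1 + j·1935·560·7.85e-08 = 1 + j0.08507.
Step 4 — H = 0.9928 - j0.08446.
Step 5 — Magnitude: |H| = 0.9964 (-0.0 dB); phase: φ = -4.9°.

|H| = 0.9964 (-0.0 dB), φ = -4.9°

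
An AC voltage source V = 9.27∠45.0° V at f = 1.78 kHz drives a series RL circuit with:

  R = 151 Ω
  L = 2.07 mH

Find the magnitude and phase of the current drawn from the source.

Step 1 — Angular frequency: ω = 2π·f = 2π·1780 = 1.118e+04 rad/s.
Step 2 — Component impedances:
  R: Z = R = 151 Ω
  L: Z = jωL = j·1.118e+04·0.00207 = 0 + j23.15 Ω
Step 3 — Series combination: Z_total = R + L = 151 + j23.15 Ω = 152.8∠8.7° Ω.
Step 4 — Source phasor: V = 9.27∠45.0° V = 6.555 + j6.555 V.
Step 5 — Ohm's law: I = V / Z_total = (6.555 + j6.555) / (151 + j23.15) = 0.04892 + j0.03591 A.
Step 6 — Convert to polar: |I| = 0.06068 A, ∠I = 36.3°.

I = 0.06068∠36.3° A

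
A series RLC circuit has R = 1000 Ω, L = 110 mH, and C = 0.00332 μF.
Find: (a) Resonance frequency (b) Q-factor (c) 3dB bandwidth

Step 1 — Resonance condition Im(Z)=0 gives ω₀ = 1/√(LC).
Step 2 — ω₀ = 1/√(0.11·3.32e-09) = 5.233e+04 rad/s.
Step 3 — f₀ = ω₀/(2π) = 8328 Hz.
Step 4 — Series Q: Q = ω₀L/R = 5.233e+04·0.11/1000 = 5.756.
Step 5 — 3dB bandwidth: Δω = ω₀/Q = 9091 rad/s; BW = Δω/(2π) = 1447 Hz.

(a) f₀ = 8328 Hz  (b) Q = 5.756  (c) BW = 1447 Hz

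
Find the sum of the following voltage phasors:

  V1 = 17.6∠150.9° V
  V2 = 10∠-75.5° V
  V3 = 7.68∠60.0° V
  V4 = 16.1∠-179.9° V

Step 1 — Convert each phasor to rectangular form:
  V1 = 17.6·(cos(150.9°) + j·sin(150.9°)) = -15.38 + j8.56 V
  V2 = 10·(cos(-75.5°) + j·sin(-75.5°)) = 2.504 - j9.681 V
  V3 = 7.68·(cos(60.0°) + j·sin(60.0°)) = 3.84 + j6.651 V
  V4 = 16.1·(cos(-179.9°) + j·sin(-179.9°)) = -16.1 - j0.0281 V
Step 2 — Sum components: V_total = -25.13 + j5.501 V.
Step 3 — Convert to polar: |V_total| = 25.73 V, ∠V_total = 167.7°.

V_total = 25.73∠167.7° V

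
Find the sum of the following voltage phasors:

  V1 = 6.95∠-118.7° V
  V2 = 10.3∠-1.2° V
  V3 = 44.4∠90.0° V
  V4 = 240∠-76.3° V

Step 1 — Convert each phasor to rectangular form:
  V1 = 6.95·(cos(-118.7°) + j·sin(-118.7°)) = -3.338 - j6.096 V
  V2 = 10.3·(cos(-1.2°) + j·sin(-1.2°)) = 10.3 - j0.2157 V
  V3 = 44.4·(cos(90.0°) + j·sin(90.0°)) = 0 + j44.4 V
  V4 = 240·(cos(-76.3°) + j·sin(-76.3°)) = 56.84 - j233.2 V
Step 2 — Sum components: V_total = 63.8 - j195.1 V.
Step 3 — Convert to polar: |V_total| = 205.3 V, ∠V_total = -71.9°.

V_total = 205.3∠-71.9° V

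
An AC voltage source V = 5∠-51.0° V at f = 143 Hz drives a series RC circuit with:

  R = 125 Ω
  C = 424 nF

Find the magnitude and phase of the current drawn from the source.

Step 1 — Angular frequency: ω = 2π·f = 2π·143 = 898.5 rad/s.
Step 2 — Component impedances:
  R: Z = R = 125 Ω
  C: Z = 1/(jωC) = -j/(ω·C) = 0 - j2625 Ω
Step 3 — Series combination: Z_total = R + C = 125 - j2625 Ω = 2628∠-87.3° Ω.
Step 4 — Source phasor: V = 5∠-51.0° V = 3.147 - j3.886 V.
Step 5 — Ohm's law: I = V / Z_total = (3.147 - j3.886) / (125 - j2625) = 0.001534 + j0.001126 A.
Step 6 — Convert to polar: |I| = 0.001903 A, ∠I = 36.3°.

I = 0.001903∠36.3° A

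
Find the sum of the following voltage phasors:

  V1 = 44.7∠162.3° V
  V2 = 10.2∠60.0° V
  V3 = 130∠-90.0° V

Step 1 — Convert each phasor to rectangular form:
  V1 = 44.7·(cos(162.3°) + j·sin(162.3°)) = -42.58 + j13.59 V
  V2 = 10.2·(cos(60.0°) + j·sin(60.0°)) = 5.1 + j8.833 V
  V3 = 130·(cos(-90.0°) + j·sin(-90.0°)) = 0 - j130 V
Step 2 — Sum components: V_total = -37.48 - j107.6 V.
Step 3 — Convert to polar: |V_total| = 113.9 V, ∠V_total = -109.2°.

V_total = 113.9∠-109.2° V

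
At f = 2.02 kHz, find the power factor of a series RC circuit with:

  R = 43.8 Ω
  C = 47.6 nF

Step 1 — Angular frequency: ω = 2π·f = 2π·2020 = 1.269e+04 rad/s.
Step 2 — Component impedances:
  R: Z = R = 43.8 Ω
  C: Z = 1/(jωC) = -j/(ω·C) = 0 - j1655 Ω
Step 3 — Series combination: Z_total = R + C = 43.8 - j1655 Ω = 1656∠-88.5° Ω.
Step 4 — Power factor: PF = cos(φ) = Re(Z)/|Z| = 43.8/1656 = 0.02645.
Step 5 — Type: Im(Z) = -1655 ⇒ leading (phase φ = -88.5°).

PF = 0.02645 (leading, φ = -88.5°)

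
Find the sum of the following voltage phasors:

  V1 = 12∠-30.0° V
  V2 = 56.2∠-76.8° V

Step 1 — Convert each phasor to rectangular form:
  V1 = 12·(cos(-30.0°) + j·sin(-30.0°)) = 10.39 - j6 V
  V2 = 56.2·(cos(-76.8°) + j·sin(-76.8°)) = 12.83 - j54.72 V
Step 2 — Sum components: V_total = 23.23 - j60.72 V.
Step 3 — Convert to polar: |V_total| = 65.01 V, ∠V_total = -69.1°.

V_total = 65.01∠-69.1° V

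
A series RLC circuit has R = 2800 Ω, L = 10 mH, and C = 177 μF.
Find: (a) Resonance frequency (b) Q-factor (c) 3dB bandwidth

Step 1 — Resonance condition Im(Z)=0 gives ω₀ = 1/√(LC).
Step 2 — ω₀ = 1/√(0.01·0.000177) = 751.6 rad/s.
Step 3 — f₀ = ω₀/(2π) = 119.6 Hz.
Step 4 — Series Q: Q = ω₀L/R = 751.6·0.01/2800 = 0.002684.
Step 5 — 3dB bandwidth: Δω = ω₀/Q = 2.8e+05 rad/s; BW = Δω/(2π) = 4.456e+04 Hz.

(a) f₀ = 119.6 Hz  (b) Q = 0.002684  (c) BW = 4.456e+04 Hz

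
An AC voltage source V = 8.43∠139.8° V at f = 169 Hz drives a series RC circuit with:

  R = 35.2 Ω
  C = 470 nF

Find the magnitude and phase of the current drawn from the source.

Step 1 — Angular frequency: ω = 2π·f = 2π·169 = 1062 rad/s.
Step 2 — Component impedances:
  R: Z = R = 35.2 Ω
  C: Z = 1/(jωC) = -j/(ω·C) = 0 - j2004 Ω
Step 3 — Series combination: Z_total = R + C = 35.2 - j2004 Ω = 2004∠-89.0° Ω.
Step 4 — Source phasor: V = 8.43∠139.8° V = -6.439 + j5.441 V.
Step 5 — Ohm's law: I = V / Z_total = (-6.439 + j5.441) / (35.2 - j2004) = -0.002771 - j0.003165 A.
Step 6 — Convert to polar: |I| = 0.004207 A, ∠I = -131.2°.

I = 0.004207∠-131.2° A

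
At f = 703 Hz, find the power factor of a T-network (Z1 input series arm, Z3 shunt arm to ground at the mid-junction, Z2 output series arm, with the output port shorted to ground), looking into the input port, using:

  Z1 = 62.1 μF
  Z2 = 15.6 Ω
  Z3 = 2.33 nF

Step 1 — Angular frequency: ω = 2π·f = 2π·703 = 4417 rad/s.
Step 2 — Component impedances:
  Z1: Z = 1/(jωC) = -j/(ω·C) = 0 - j3.646 Ω
  Z2: Z = R = 15.6 Ω
  Z3: Z = 1/(jωC) = -j/(ω·C) = 0 - j9.716e+04 Ω
Step 3 — With the output port shorted to ground, the output series arm Z2 runs from the junction to ground; the shunt arm Z3 also runs from the junction to ground. They appear in parallel: Z3 || Z2 = 15.6 - j0.002505 Ω.
Step 4 — Series with input arm Z1: Z_in = Z1 + (Z3 || Z2) = 15.6 - j3.648 Ω = 16.02∠-13.2° Ω.
Step 5 — Power factor: PF = cos(φ) = Re(Z)/|Z| = 15.6/16.021 = 0.9737.
Step 6 — Type: Im(Z) = -3.648 ⇒ leading (phase φ = -13.2°).

PF = 0.9737 (leading, φ = -13.2°)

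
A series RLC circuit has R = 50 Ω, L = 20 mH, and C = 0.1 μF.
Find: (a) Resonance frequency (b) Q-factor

Step 1 — Resonance condition Im(Z)=0 gives ω₀ = 1/√(LC).
Step 2 — ω₀ = 1/√(0.02·1e-07) = 2.236e+04 rad/s.
Step 3 — f₀ = ω₀/(2π) = 3559 Hz.
Step 4 — Series Q: Q = ω₀L/R = 2.236e+04·0.02/50 = 8.944.

(a) f₀ = 3559 Hz  (b) Q = 8.944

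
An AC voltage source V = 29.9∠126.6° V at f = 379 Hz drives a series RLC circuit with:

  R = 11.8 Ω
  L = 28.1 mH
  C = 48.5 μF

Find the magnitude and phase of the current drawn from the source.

Step 1 — Angular frequency: ω = 2π·f = 2π·379 = 2381 rad/s.
Step 2 — Component impedances:
  R: Z = R = 11.8 Ω
  L: Z = jωL = j·2381·0.0281 = 0 + j66.92 Ω
  C: Z = 1/(jωC) = -j/(ω·C) = 0 - j8.658 Ω
Step 3 — Series combination: Z_total = R + L + C = 11.8 + j58.26 Ω = 59.44∠78.5° Ω.
Step 4 — Source phasor: V = 29.9∠126.6° V = -17.83 + j24 V.
Step 5 — Ohm's law: I = V / Z_total = (-17.83 + j24) / (11.8 + j58.26) = 0.3363 + j0.3741 A.
Step 6 — Convert to polar: |I| = 0.503 A, ∠I = 48.1°.

I = 0.503∠48.1° A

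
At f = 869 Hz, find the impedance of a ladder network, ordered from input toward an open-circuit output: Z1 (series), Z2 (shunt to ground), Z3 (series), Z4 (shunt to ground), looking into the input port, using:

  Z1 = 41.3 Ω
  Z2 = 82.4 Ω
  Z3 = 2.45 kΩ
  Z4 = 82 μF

Step 1 — Angular frequency: ω = 2π·f = 2π·869 = 5460 rad/s.
Step 2 — Component impedances:
  Z1: Z = R = 41.3 Ω
  Z2: Z = R = 82.4 Ω
  Z3: Z = R = 2450 Ω
  Z4: Z = 1/(jωC) = -j/(ω·C) = 0 - j2.234 Ω
Step 3 — Ladder network (open output): work backward from the far end, alternating series and parallel combinations. Z_in = 121 - j0.002365 Ω = 121∠-0.0° Ω.

Z = 121 - j0.002365 Ω = 121∠-0.0° Ω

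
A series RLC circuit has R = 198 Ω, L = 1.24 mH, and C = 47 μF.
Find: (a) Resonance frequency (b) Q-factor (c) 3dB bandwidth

Step 1 — Resonance condition Im(Z)=0 gives ω₀ = 1/√(LC).
Step 2 — ω₀ = 1/√(0.00124·4.7e-05) = 4142 rad/s.
Step 3 — f₀ = ω₀/(2π) = 659.3 Hz.
Step 4 — Series Q: Q = ω₀L/R = 4142·0.00124/198 = 0.02594.
Step 5 — 3dB bandwidth: Δω = ω₀/Q = 1.597e+05 rad/s; BW = Δω/(2π) = 2.541e+04 Hz.

(a) f₀ = 659.3 Hz  (b) Q = 0.02594  (c) BW = 2.541e+04 Hz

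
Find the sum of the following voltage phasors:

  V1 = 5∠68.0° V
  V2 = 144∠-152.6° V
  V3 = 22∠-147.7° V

Step 1 — Convert each phasor to rectangular form:
  V1 = 5·(cos(68.0°) + j·sin(68.0°)) = 1.873 + j4.636 V
  V2 = 144·(cos(-152.6°) + j·sin(-152.6°)) = -127.8 - j66.27 V
  V3 = 22·(cos(-147.7°) + j·sin(-147.7°)) = -18.6 - j11.76 V
Step 2 — Sum components: V_total = -144.6 - j73.39 V.
Step 3 — Convert to polar: |V_total| = 162.1 V, ∠V_total = -153.1°.

V_total = 162.1∠-153.1° V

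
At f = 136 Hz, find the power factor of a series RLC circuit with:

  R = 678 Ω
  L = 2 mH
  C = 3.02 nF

Step 1 — Angular frequency: ω = 2π·f = 2π·136 = 854.5 rad/s.
Step 2 — Component impedances:
  R: Z = R = 678 Ω
  L: Z = jωL = j·854.5·0.002 = 0 + j1.709 Ω
  C: Z = 1/(jωC) = -j/(ω·C) = 0 - j3.875e+05 Ω
Step 3 — Series combination: Z_total = R + L + C = 678 - j3.875e+05 Ω = 3.875e+05∠-89.9° Ω.
Step 4 — Power factor: PF = cos(φ) = Re(Z)/|Z| = 678/3.875e+05 = 0.00175.
Step 5 — Type: Im(Z) = -3.875e+05 ⇒ leading (phase φ = -89.9°).

PF = 0.00175 (leading, φ = -89.9°)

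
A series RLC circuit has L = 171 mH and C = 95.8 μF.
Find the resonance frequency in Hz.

Step 1 — Resonance condition Im(Z)=0 gives ω₀ = 1/√(LC).
Step 2 — ω₀ = 1/√(0.171·9.58e-05) = 247.1 rad/s.
Step 3 — f₀ = ω₀/(2π) = 39.32 Hz.

f₀ = 39.32 Hz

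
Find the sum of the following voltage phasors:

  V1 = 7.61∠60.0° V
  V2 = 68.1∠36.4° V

Step 1 — Convert each phasor to rectangular form:
  V1 = 7.61·(cos(60.0°) + j·sin(60.0°)) = 3.805 + j6.59 V
  V2 = 68.1·(cos(36.4°) + j·sin(36.4°)) = 54.81 + j40.41 V
Step 2 — Sum components: V_total = 58.62 + j47 V.
Step 3 — Convert to polar: |V_total| = 75.14 V, ∠V_total = 38.7°.

V_total = 75.14∠38.7° V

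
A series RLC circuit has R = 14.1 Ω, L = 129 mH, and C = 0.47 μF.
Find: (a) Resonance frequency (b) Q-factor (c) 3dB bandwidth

Step 1 — Resonance: ω₀ = 1/√(LC) = 1/√(0.129·4.7e-07) = 4061 rad/s.
Step 2 — f₀ = ω₀/(2π) = 646.4 Hz.
Step 3 — Series Q: Q = ω₀L/R = 4061·0.129/14.1 = 37.16.
Step 4 — Bandwidth: Δω = ω₀/Q = 109.3 rad/s; BW = Δω/(2π) = 17.4 Hz.

(a) f₀ = 646.4 Hz  (b) Q = 37.16  (c) BW = 17.4 Hz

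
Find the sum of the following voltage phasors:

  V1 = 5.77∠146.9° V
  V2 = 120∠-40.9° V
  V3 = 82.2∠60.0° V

Step 1 — Convert each phasor to rectangular form:
  V1 = 5.77·(cos(146.9°) + j·sin(146.9°)) = -4.834 + j3.151 V
  V2 = 120·(cos(-40.9°) + j·sin(-40.9°)) = 90.7 - j78.57 V
  V3 = 82.2·(cos(60.0°) + j·sin(60.0°)) = 41.1 + j71.19 V
Step 2 — Sum components: V_total = 127 - j4.231 V.
Step 3 — Convert to polar: |V_total| = 127 V, ∠V_total = -1.9°.

V_total = 127∠-1.9° V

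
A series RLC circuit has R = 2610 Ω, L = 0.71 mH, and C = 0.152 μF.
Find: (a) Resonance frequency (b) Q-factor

Step 1 — Resonance condition Im(Z)=0 gives ω₀ = 1/√(LC).
Step 2 — ω₀ = 1/√(0.00071·1.52e-07) = 9.626e+04 rad/s.
Step 3 — f₀ = ω₀/(2π) = 1.532e+04 Hz.
Step 4 — Series Q: Q = ω₀L/R = 9.626e+04·0.00071/2610 = 0.02619.

(a) f₀ = 1.532e+04 Hz  (b) Q = 0.02619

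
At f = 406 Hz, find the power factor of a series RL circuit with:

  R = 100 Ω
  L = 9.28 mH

Step 1 — Angular frequency: ω = 2π·f = 2π·406 = 2551 rad/s.
Step 2 — Component impedances:
  R: Z = R = 100 Ω
  L: Z = jωL = j·2551·0.00928 = 0 + j23.67 Ω
Step 3 — Series combination: Z_total = R + L = 100 + j23.67 Ω = 102.8∠13.3° Ω.
Step 4 — Power factor: PF = cos(φ) = Re(Z)/|Z| = 100/102.76 = 0.9731.
Step 5 — Type: Im(Z) = 23.67 ⇒ lagging (phase φ = 13.3°).

PF = 0.9731 (lagging, φ = 13.3°)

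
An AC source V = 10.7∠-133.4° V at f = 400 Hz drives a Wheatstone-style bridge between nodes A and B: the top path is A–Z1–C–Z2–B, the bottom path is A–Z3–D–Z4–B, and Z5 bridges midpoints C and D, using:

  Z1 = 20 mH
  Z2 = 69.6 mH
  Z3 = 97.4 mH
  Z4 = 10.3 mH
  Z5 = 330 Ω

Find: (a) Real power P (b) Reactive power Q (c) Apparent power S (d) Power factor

Step 1 — Angular frequency: ω = 2π·f = 2π·400 = 2513 rad/s.
Step 2 — Component impedances:
  Z1: Z = jωL = j·2513·0.02 = 0 + j50.27 Ω
  Z2: Z = jωL = j·2513·0.0696 = 0 + j174.9 Ω
  Z3: Z = jωL = j·2513·0.0974 = 0 + j244.8 Ω
  Z4: Z = jωL = j·2513·0.0103 = 0 + j25.89 Ω
  Z5: Z = R = 330 Ω
Step 3 — Bridge requires nodal analysis (the Z5 bridge couples midpoints C and D, so the two paths cannot be reduced to a simple series/parallel combination). Setting node B to ground and injecting 1 A at node A, the 3-node admittance system at A, C, D solves to V_A = Z_AB = 18.78 + j116.1 Ω = 117.6∠80.8° Ω.
Step 4 — Source phasor: V = 10.7∠-133.4° V = -7.352 - j7.774 V.
Step 5 — Current: I = V / Z = -0.07522 + j0.05114 A = 0.09096∠145.8° A.
Step 6 — Complex power: S = V·I* = 0.1554 + j0.9608 VA.
Step 7 — Real power: P = Re(S) = 0.1554 W.
Step 8 — Reactive power: Q = Im(S) = 0.9608 VAR.
Step 9 — Apparent power: |S| = 0.9733 VA.
Step 10 — Power factor: PF = P/|S| = 0.1597 (lagging).

(a) P = 0.1554 W  (b) Q = 0.9608 VAR  (c) S = 0.9733 VA  (d) PF = 0.1597 (lagging)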